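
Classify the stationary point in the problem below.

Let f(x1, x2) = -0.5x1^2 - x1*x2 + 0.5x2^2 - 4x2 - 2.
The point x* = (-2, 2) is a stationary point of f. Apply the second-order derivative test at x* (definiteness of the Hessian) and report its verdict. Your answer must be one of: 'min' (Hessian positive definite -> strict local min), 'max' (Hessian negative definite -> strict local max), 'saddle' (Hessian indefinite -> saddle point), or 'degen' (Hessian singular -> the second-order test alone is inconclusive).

Compute the Hessian H = grad^2 f:
  H = [[-1, -1], [-1, 1]]
Verify stationarity: grad f(x*) = H x* + g = (0, 0).
Eigenvalues of H: -1.4142, 1.4142.
Eigenvalues have mixed signs, so H is indefinite -> x* is a saddle point.

saddle


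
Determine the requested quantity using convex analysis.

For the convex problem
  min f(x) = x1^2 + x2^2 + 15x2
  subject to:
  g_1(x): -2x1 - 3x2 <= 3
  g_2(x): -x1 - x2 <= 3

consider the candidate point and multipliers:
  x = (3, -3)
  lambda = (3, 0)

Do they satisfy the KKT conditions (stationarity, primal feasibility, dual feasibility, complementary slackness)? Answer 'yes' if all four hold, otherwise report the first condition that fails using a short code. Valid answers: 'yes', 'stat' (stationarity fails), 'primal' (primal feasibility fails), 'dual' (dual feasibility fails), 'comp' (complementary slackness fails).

Gradient of f: grad f(x) = Q x + c = (6, 9)
Constraint values g_i(x) = a_i^T x - b_i:
  g_1((3, -3)) = 0
  g_2((3, -3)) = -3
Stationarity residual: grad f(x) + sum_i lambda_i a_i = (0, 0)
  -> stationarity OK
Primal feasibility (all g_i <= 0): OK
Dual feasibility (all lambda_i >= 0): OK
Complementary slackness (lambda_i * g_i(x) = 0 for all i): OK

Verdict: yes, KKT holds.

yes


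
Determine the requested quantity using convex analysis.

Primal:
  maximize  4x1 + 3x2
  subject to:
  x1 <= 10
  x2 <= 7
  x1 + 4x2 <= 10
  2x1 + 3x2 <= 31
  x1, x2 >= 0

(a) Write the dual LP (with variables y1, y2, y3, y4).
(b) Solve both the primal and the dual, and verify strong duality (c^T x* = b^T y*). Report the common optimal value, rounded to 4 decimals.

The standard primal-dual pair for 'max c^T x s.t. A x <= b, x >= 0' is:
  Dual:  min b^T y  s.t.  A^T y >= c,  y >= 0.

So the dual LP is:
  minimize  10y1 + 7y2 + 10y3 + 31y4
  subject to:
    y1 + y3 + 2y4 >= 4
    y2 + 4y3 + 3y4 >= 3
    y1, y2, y3, y4 >= 0

Solving the primal: x* = (10, 0).
  primal value c^T x* = 40.
Solving the dual: y* = (3.25, 0, 0.75, 0).
  dual value b^T y* = 40.
Strong duality: c^T x* = b^T y*. Confirmed.

40


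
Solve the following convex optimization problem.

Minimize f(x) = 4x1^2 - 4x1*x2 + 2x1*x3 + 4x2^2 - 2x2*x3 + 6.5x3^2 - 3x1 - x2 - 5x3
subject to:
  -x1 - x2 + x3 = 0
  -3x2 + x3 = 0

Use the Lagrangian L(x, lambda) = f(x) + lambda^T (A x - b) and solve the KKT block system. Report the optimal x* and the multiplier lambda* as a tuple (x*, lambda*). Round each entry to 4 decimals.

Form the Lagrangian:
  L(x, lambda) = (1/2) x^T Q x + c^T x + lambda^T (A x - b)
Stationarity (grad_x L = 0): Q x + c + A^T lambda = 0.
Primal feasibility: A x = b.

This gives the KKT block system:
  [ Q   A^T ] [ x     ]   [-c ]
  [ A    0  ] [ lambda ] = [ b ]

Solving the linear system:
  x*      = (0.2876, 0.1438, 0.4314)
  lambda* = (-0.4118, -0.4837)
  f(x*)   = -1.5817

x* = (0.2876, 0.1438, 0.4314), lambda* = (-0.4118, -0.4837)


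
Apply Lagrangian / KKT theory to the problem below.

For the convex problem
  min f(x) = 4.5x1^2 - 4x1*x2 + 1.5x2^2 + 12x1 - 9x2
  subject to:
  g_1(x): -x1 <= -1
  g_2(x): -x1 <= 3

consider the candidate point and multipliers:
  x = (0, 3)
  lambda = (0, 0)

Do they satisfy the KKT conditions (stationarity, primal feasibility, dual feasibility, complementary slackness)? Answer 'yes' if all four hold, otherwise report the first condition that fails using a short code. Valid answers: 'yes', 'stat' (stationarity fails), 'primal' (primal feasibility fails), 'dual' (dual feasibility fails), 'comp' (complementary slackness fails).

Gradient of f: grad f(x) = Q x + c = (0, 0)
Constraint values g_i(x) = a_i^T x - b_i:
  g_1((0, 3)) = 1
  g_2((0, 3)) = -3
Stationarity residual: grad f(x) + sum_i lambda_i a_i = (0, 0)
  -> stationarity OK
Primal feasibility (all g_i <= 0): FAILS
Dual feasibility (all lambda_i >= 0): OK
Complementary slackness (lambda_i * g_i(x) = 0 for all i): OK

Verdict: the first failing condition is primal_feasibility -> primal.

primal


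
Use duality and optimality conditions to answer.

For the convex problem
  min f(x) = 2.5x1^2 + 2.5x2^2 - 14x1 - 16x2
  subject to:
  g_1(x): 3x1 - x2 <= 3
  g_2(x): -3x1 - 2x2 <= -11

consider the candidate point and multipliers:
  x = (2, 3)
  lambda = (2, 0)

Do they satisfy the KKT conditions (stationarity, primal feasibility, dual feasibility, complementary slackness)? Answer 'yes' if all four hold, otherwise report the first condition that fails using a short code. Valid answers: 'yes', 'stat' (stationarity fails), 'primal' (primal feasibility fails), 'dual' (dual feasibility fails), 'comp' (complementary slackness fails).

Gradient of f: grad f(x) = Q x + c = (-4, -1)
Constraint values g_i(x) = a_i^T x - b_i:
  g_1((2, 3)) = 0
  g_2((2, 3)) = -1
Stationarity residual: grad f(x) + sum_i lambda_i a_i = (2, -3)
  -> stationarity FAILS
Primal feasibility (all g_i <= 0): OK
Dual feasibility (all lambda_i >= 0): OK
Complementary slackness (lambda_i * g_i(x) = 0 for all i): OK

Verdict: the first failing condition is stationarity -> stat.

stat


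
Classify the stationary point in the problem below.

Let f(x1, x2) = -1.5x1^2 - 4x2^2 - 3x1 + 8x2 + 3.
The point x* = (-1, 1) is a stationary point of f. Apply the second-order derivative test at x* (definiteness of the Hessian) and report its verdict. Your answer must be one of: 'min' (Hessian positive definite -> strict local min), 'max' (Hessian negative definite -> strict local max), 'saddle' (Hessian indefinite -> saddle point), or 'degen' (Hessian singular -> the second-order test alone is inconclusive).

Compute the Hessian H = grad^2 f:
  H = [[-3, 0], [0, -8]]
Verify stationarity: grad f(x*) = H x* + g = (0, 0).
Eigenvalues of H: -8, -3.
Both eigenvalues < 0, so H is negative definite -> x* is a strict local max.

max


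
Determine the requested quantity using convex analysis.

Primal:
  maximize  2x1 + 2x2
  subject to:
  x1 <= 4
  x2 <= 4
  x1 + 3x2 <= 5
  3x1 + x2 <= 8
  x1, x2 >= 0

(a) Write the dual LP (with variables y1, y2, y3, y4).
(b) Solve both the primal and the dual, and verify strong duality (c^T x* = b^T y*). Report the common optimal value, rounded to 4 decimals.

The standard primal-dual pair for 'max c^T x s.t. A x <= b, x >= 0' is:
  Dual:  min b^T y  s.t.  A^T y >= c,  y >= 0.

So the dual LP is:
  minimize  4y1 + 4y2 + 5y3 + 8y4
  subject to:
    y1 + y3 + 3y4 >= 2
    y2 + 3y3 + y4 >= 2
    y1, y2, y3, y4 >= 0

Solving the primal: x* = (2.375, 0.875).
  primal value c^T x* = 6.5.
Solving the dual: y* = (0, 0, 0.5, 0.5).
  dual value b^T y* = 6.5.
Strong duality: c^T x* = b^T y*. Confirmed.

6.5


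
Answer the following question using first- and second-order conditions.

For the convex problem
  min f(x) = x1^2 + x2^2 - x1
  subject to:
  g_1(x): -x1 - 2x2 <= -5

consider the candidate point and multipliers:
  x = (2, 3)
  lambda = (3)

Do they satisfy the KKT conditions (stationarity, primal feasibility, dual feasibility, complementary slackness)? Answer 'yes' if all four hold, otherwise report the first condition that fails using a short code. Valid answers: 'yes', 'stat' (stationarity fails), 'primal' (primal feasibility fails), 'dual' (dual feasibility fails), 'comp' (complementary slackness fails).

Gradient of f: grad f(x) = Q x + c = (3, 6)
Constraint values g_i(x) = a_i^T x - b_i:
  g_1((2, 3)) = -3
Stationarity residual: grad f(x) + sum_i lambda_i a_i = (0, 0)
  -> stationarity OK
Primal feasibility (all g_i <= 0): OK
Dual feasibility (all lambda_i >= 0): OK
Complementary slackness (lambda_i * g_i(x) = 0 for all i): FAILS

Verdict: the first failing condition is complementary_slackness -> comp.

comp


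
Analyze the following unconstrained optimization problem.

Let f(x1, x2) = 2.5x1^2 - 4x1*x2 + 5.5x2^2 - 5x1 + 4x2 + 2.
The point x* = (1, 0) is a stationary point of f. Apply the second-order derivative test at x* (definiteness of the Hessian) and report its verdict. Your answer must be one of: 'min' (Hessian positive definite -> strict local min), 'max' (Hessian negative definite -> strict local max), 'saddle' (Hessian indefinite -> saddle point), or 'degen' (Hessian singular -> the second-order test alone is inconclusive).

Compute the Hessian H = grad^2 f:
  H = [[5, -4], [-4, 11]]
Verify stationarity: grad f(x*) = H x* + g = (0, 0).
Eigenvalues of H: 3, 13.
Both eigenvalues > 0, so H is positive definite -> x* is a strict local min.

min


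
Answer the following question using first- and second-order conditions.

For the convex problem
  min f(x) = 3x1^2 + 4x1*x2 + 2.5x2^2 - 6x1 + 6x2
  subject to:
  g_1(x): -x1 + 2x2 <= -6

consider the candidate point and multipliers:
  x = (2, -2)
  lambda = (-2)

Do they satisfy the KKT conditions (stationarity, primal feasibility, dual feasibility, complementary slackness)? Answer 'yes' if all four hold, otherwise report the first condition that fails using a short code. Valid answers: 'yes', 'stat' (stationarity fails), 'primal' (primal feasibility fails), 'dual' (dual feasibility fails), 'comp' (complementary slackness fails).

Gradient of f: grad f(x) = Q x + c = (-2, 4)
Constraint values g_i(x) = a_i^T x - b_i:
  g_1((2, -2)) = 0
Stationarity residual: grad f(x) + sum_i lambda_i a_i = (0, 0)
  -> stationarity OK
Primal feasibility (all g_i <= 0): OK
Dual feasibility (all lambda_i >= 0): FAILS
Complementary slackness (lambda_i * g_i(x) = 0 for all i): OK

Verdict: the first failing condition is dual_feasibility -> dual.

dual


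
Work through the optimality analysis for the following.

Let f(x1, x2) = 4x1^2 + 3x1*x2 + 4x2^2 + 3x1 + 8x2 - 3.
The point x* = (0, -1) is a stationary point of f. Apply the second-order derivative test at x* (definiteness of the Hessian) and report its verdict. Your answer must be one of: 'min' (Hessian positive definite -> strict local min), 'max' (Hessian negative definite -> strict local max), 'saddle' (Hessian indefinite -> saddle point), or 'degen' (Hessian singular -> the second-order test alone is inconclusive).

Compute the Hessian H = grad^2 f:
  H = [[8, 3], [3, 8]]
Verify stationarity: grad f(x*) = H x* + g = (0, 0).
Eigenvalues of H: 5, 11.
Both eigenvalues > 0, so H is positive definite -> x* is a strict local min.

min


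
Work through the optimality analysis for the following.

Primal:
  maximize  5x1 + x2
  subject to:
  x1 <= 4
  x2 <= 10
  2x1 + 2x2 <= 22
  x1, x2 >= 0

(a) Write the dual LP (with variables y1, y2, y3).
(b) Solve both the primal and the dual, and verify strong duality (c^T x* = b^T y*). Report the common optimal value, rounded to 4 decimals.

The standard primal-dual pair for 'max c^T x s.t. A x <= b, x >= 0' is:
  Dual:  min b^T y  s.t.  A^T y >= c,  y >= 0.

So the dual LP is:
  minimize  4y1 + 10y2 + 22y3
  subject to:
    y1 + 2y3 >= 5
    y2 + 2y3 >= 1
    y1, y2, y3 >= 0

Solving the primal: x* = (4, 7).
  primal value c^T x* = 27.
Solving the dual: y* = (4, 0, 0.5).
  dual value b^T y* = 27.
Strong duality: c^T x* = b^T y*. Confirmed.

27


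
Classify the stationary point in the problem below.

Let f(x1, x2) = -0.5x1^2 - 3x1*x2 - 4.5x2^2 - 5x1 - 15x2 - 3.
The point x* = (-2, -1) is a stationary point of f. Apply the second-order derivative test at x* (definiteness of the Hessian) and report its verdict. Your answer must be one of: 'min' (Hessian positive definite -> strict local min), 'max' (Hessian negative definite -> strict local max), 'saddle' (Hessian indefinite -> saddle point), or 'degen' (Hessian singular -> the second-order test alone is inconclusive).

Compute the Hessian H = grad^2 f:
  H = [[-1, -3], [-3, -9]]
Verify stationarity: grad f(x*) = H x* + g = (0, 0).
Eigenvalues of H: -10, 0.
H has a zero eigenvalue (singular; negative semidefinite but not definite), so H is neither positive definite, negative definite, nor indefinite. The second-order test alone is inconclusive -> degen.
(Indeed, f is constant along the null direction of H through x*, so x* is not a strict local extremum.)

degen


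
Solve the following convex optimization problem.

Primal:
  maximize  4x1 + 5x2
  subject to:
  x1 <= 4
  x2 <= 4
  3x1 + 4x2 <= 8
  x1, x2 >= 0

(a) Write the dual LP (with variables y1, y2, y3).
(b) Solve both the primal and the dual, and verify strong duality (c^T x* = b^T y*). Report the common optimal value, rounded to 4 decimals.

The standard primal-dual pair for 'max c^T x s.t. A x <= b, x >= 0' is:
  Dual:  min b^T y  s.t.  A^T y >= c,  y >= 0.

So the dual LP is:
  minimize  4y1 + 4y2 + 8y3
  subject to:
    y1 + 3y3 >= 4
    y2 + 4y3 >= 5
    y1, y2, y3 >= 0

Solving the primal: x* = (2.6667, 0).
  primal value c^T x* = 10.6667.
Solving the dual: y* = (0, 0, 1.3333).
  dual value b^T y* = 10.6667.
Strong duality: c^T x* = b^T y*. Confirmed.

10.6667


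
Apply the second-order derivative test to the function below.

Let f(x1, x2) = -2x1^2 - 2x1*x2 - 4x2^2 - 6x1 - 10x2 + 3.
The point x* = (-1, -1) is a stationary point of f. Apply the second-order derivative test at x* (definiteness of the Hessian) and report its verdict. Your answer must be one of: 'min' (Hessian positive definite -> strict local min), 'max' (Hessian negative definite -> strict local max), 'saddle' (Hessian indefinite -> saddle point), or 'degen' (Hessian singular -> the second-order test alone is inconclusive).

Compute the Hessian H = grad^2 f:
  H = [[-4, -2], [-2, -8]]
Verify stationarity: grad f(x*) = H x* + g = (0, 0).
Eigenvalues of H: -8.8284, -3.1716.
Both eigenvalues < 0, so H is negative definite -> x* is a strict local max.

max


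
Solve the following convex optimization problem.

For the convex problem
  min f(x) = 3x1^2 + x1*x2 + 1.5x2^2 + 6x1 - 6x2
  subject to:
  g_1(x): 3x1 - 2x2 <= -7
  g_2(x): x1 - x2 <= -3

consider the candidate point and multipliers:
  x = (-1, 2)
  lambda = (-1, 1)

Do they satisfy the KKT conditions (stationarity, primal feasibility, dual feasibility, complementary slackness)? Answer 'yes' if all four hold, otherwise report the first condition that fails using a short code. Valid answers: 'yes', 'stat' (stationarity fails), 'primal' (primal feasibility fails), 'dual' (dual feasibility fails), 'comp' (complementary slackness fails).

Gradient of f: grad f(x) = Q x + c = (2, -1)
Constraint values g_i(x) = a_i^T x - b_i:
  g_1((-1, 2)) = 0
  g_2((-1, 2)) = 0
Stationarity residual: grad f(x) + sum_i lambda_i a_i = (0, 0)
  -> stationarity OK
Primal feasibility (all g_i <= 0): OK
Dual feasibility (all lambda_i >= 0): FAILS
Complementary slackness (lambda_i * g_i(x) = 0 for all i): OK

Verdict: the first failing condition is dual_feasibility -> dual.

dual


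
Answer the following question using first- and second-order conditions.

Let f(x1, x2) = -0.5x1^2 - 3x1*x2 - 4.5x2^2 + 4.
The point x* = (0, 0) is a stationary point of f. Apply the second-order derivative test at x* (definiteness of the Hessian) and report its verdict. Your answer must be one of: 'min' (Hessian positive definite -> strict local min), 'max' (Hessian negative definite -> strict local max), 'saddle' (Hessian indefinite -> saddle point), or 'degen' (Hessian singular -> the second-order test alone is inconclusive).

Compute the Hessian H = grad^2 f:
  H = [[-1, -3], [-3, -9]]
Verify stationarity: grad f(x*) = H x* + g = (0, 0).
Eigenvalues of H: -10, 0.
H has a zero eigenvalue (singular; negative semidefinite but not definite), so H is neither positive definite, negative definite, nor indefinite. The second-order test alone is inconclusive -> degen.
(Indeed, f is constant along the null direction of H through x*, so x* is not a strict local extremum.)

degen


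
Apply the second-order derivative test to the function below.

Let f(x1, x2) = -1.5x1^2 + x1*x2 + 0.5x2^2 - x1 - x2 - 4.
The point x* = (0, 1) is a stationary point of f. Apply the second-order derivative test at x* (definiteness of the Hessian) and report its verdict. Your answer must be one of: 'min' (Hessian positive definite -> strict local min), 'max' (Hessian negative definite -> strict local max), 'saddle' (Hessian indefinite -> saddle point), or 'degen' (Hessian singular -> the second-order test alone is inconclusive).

Compute the Hessian H = grad^2 f:
  H = [[-3, 1], [1, 1]]
Verify stationarity: grad f(x*) = H x* + g = (0, 0).
Eigenvalues of H: -3.2361, 1.2361.
Eigenvalues have mixed signs, so H is indefinite -> x* is a saddle point.

saddle


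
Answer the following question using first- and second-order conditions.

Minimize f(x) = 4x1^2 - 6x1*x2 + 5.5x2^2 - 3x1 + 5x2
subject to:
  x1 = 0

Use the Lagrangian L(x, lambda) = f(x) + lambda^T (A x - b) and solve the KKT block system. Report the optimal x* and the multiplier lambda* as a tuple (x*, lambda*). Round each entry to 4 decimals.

Form the Lagrangian:
  L(x, lambda) = (1/2) x^T Q x + c^T x + lambda^T (A x - b)
Stationarity (grad_x L = 0): Q x + c + A^T lambda = 0.
Primal feasibility: A x = b.

This gives the KKT block system:
  [ Q   A^T ] [ x     ]   [-c ]
  [ A    0  ] [ lambda ] = [ b ]

Solving the linear system:
  x*      = (0, -0.4545)
  lambda* = (0.2727)
  f(x*)   = -1.1364

x* = (0, -0.4545), lambda* = (0.2727)


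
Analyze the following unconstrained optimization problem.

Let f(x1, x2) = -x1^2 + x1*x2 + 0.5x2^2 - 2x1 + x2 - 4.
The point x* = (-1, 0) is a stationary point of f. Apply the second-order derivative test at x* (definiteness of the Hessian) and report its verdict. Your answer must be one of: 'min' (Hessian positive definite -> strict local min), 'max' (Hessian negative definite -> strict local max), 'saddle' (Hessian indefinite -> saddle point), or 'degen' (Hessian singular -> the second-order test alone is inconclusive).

Compute the Hessian H = grad^2 f:
  H = [[-2, 1], [1, 1]]
Verify stationarity: grad f(x*) = H x* + g = (0, 0).
Eigenvalues of H: -2.3028, 1.3028.
Eigenvalues have mixed signs, so H is indefinite -> x* is a saddle point.

saddle


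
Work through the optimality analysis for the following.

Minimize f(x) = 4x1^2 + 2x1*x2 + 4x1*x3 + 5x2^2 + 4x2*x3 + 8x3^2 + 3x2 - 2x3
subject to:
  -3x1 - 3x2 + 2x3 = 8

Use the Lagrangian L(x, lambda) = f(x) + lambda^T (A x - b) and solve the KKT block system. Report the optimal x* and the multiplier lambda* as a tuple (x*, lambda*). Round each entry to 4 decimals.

Form the Lagrangian:
  L(x, lambda) = (1/2) x^T Q x + c^T x + lambda^T (A x - b)
Stationarity (grad_x L = 0): Q x + c + A^T lambda = 0.
Primal feasibility: A x = b.

This gives the KKT block system:
  [ Q   A^T ] [ x     ]   [-c ]
  [ A    0  ] [ lambda ] = [ b ]

Solving the linear system:
  x*      = (-0.9652, -1.0989, 0.9037)
  lambda* = (-2.1016)
  f(x*)   = 5.8543

x* = (-0.9652, -1.0989, 0.9037), lambda* = (-2.1016)


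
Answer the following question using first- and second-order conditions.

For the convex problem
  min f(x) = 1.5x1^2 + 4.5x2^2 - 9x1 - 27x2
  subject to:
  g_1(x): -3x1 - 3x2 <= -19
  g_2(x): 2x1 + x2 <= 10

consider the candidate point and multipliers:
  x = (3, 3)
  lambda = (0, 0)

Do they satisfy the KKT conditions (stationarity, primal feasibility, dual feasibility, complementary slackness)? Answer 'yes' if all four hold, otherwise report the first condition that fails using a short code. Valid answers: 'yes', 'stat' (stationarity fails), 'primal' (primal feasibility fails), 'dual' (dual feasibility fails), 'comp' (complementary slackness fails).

Gradient of f: grad f(x) = Q x + c = (0, 0)
Constraint values g_i(x) = a_i^T x - b_i:
  g_1((3, 3)) = 1
  g_2((3, 3)) = -1
Stationarity residual: grad f(x) + sum_i lambda_i a_i = (0, 0)
  -> stationarity OK
Primal feasibility (all g_i <= 0): FAILS
Dual feasibility (all lambda_i >= 0): OK
Complementary slackness (lambda_i * g_i(x) = 0 for all i): OK

Verdict: the first failing condition is primal_feasibility -> primal.

primal


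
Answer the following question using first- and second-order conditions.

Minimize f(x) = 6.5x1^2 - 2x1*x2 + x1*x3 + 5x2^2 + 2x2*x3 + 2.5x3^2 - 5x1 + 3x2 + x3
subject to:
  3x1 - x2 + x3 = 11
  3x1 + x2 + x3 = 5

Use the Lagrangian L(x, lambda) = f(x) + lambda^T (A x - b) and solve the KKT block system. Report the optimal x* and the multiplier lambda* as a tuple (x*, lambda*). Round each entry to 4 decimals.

Form the Lagrangian:
  L(x, lambda) = (1/2) x^T Q x + c^T x + lambda^T (A x - b)
Stationarity (grad_x L = 0): Q x + c + A^T lambda = 0.
Primal feasibility: A x = b.

This gives the KKT block system:
  [ Q   A^T ] [ x     ]   [-c ]
  [ A    0  ] [ lambda ] = [ b ]

Solving the linear system:
  x*      = (1.8462, -3, 2.4615)
  lambda* = (-17.4615, 8.3077)
  f(x*)   = 67.3846

x* = (1.8462, -3, 2.4615), lambda* = (-17.4615, 8.3077)


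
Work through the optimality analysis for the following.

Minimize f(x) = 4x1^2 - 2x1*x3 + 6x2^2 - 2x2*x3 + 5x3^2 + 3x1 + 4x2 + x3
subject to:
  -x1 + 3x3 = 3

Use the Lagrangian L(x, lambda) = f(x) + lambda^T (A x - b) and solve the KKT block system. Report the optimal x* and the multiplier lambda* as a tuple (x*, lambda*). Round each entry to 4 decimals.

Form the Lagrangian:
  L(x, lambda) = (1/2) x^T Q x + c^T x + lambda^T (A x - b)
Stationarity (grad_x L = 0): Q x + c + A^T lambda = 0.
Primal feasibility: A x = b.

This gives the KKT block system:
  [ Q   A^T ] [ x     ]   [-c ]
  [ A    0  ] [ lambda ] = [ b ]

Solving the linear system:
  x*      = (-0.6172, -0.201, 0.7943)
  lambda* = (-3.5263)
  f(x*)   = 4.3589

x* = (-0.6172, -0.201, 0.7943), lambda* = (-3.5263)


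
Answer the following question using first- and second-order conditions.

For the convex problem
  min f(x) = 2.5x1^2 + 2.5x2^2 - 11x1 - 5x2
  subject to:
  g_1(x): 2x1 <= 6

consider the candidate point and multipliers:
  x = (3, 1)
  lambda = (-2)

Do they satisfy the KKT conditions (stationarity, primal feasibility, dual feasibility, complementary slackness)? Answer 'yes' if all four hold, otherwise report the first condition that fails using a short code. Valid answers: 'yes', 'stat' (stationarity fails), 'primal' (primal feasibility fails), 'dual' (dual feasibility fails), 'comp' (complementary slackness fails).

Gradient of f: grad f(x) = Q x + c = (4, 0)
Constraint values g_i(x) = a_i^T x - b_i:
  g_1((3, 1)) = 0
Stationarity residual: grad f(x) + sum_i lambda_i a_i = (0, 0)
  -> stationarity OK
Primal feasibility (all g_i <= 0): OK
Dual feasibility (all lambda_i >= 0): FAILS
Complementary slackness (lambda_i * g_i(x) = 0 for all i): OK

Verdict: the first failing condition is dual_feasibility -> dual.

dual


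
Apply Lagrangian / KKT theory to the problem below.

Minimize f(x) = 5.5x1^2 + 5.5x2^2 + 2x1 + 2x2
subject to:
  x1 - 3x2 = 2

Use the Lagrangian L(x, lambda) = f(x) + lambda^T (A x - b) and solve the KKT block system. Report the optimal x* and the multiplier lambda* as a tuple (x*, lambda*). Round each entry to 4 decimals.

Form the Lagrangian:
  L(x, lambda) = (1/2) x^T Q x + c^T x + lambda^T (A x - b)
Stationarity (grad_x L = 0): Q x + c + A^T lambda = 0.
Primal feasibility: A x = b.

This gives the KKT block system:
  [ Q   A^T ] [ x     ]   [-c ]
  [ A    0  ] [ lambda ] = [ b ]

Solving the linear system:
  x*      = (-0.0182, -0.6727)
  lambda* = (-1.8)
  f(x*)   = 1.1091

x* = (-0.0182, -0.6727), lambda* = (-1.8)


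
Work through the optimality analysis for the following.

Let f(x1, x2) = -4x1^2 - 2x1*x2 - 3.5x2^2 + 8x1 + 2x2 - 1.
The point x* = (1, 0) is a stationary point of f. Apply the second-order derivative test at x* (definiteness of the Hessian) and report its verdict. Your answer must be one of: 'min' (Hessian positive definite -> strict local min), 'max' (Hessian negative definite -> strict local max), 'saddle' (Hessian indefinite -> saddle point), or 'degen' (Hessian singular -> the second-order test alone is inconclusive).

Compute the Hessian H = grad^2 f:
  H = [[-8, -2], [-2, -7]]
Verify stationarity: grad f(x*) = H x* + g = (0, 0).
Eigenvalues of H: -9.5616, -5.4384.
Both eigenvalues < 0, so H is negative definite -> x* is a strict local max.

max


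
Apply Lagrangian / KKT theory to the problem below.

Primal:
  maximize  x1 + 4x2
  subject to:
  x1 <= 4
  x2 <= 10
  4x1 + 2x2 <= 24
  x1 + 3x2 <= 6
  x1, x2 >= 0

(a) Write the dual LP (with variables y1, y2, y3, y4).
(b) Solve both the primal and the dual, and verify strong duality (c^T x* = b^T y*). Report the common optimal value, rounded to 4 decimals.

The standard primal-dual pair for 'max c^T x s.t. A x <= b, x >= 0' is:
  Dual:  min b^T y  s.t.  A^T y >= c,  y >= 0.

So the dual LP is:
  minimize  4y1 + 10y2 + 24y3 + 6y4
  subject to:
    y1 + 4y3 + y4 >= 1
    y2 + 2y3 + 3y4 >= 4
    y1, y2, y3, y4 >= 0

Solving the primal: x* = (0, 2).
  primal value c^T x* = 8.
Solving the dual: y* = (0, 0, 0, 1.3333).
  dual value b^T y* = 8.
Strong duality: c^T x* = b^T y*. Confirmed.

8


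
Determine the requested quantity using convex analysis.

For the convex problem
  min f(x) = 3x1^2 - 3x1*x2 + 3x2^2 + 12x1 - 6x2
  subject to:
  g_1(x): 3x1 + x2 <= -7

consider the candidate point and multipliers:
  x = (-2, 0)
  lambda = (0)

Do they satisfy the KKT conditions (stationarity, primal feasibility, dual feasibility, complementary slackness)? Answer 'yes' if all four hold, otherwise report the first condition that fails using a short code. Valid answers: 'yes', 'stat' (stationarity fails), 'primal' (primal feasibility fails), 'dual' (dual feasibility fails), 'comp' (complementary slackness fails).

Gradient of f: grad f(x) = Q x + c = (0, 0)
Constraint values g_i(x) = a_i^T x - b_i:
  g_1((-2, 0)) = 1
Stationarity residual: grad f(x) + sum_i lambda_i a_i = (0, 0)
  -> stationarity OK
Primal feasibility (all g_i <= 0): FAILS
Dual feasibility (all lambda_i >= 0): OK
Complementary slackness (lambda_i * g_i(x) = 0 for all i): OK

Verdict: the first failing condition is primal_feasibility -> primal.

primal


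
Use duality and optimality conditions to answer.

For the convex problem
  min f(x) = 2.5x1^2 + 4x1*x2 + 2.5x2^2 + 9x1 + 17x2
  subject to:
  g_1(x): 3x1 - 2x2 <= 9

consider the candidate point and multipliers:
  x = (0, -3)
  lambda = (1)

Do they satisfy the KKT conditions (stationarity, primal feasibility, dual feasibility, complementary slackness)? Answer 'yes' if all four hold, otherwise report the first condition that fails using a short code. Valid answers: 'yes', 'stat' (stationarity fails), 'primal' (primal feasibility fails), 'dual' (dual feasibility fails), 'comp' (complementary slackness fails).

Gradient of f: grad f(x) = Q x + c = (-3, 2)
Constraint values g_i(x) = a_i^T x - b_i:
  g_1((0, -3)) = -3
Stationarity residual: grad f(x) + sum_i lambda_i a_i = (0, 0)
  -> stationarity OK
Primal feasibility (all g_i <= 0): OK
Dual feasibility (all lambda_i >= 0): OK
Complementary slackness (lambda_i * g_i(x) = 0 for all i): FAILS

Verdict: the first failing condition is complementary_slackness -> comp.

comp


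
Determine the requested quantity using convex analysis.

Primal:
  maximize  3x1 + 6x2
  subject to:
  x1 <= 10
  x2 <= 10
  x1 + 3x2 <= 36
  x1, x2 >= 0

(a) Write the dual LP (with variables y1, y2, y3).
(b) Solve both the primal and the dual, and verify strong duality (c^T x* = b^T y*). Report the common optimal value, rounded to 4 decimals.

The standard primal-dual pair for 'max c^T x s.t. A x <= b, x >= 0' is:
  Dual:  min b^T y  s.t.  A^T y >= c,  y >= 0.

So the dual LP is:
  minimize  10y1 + 10y2 + 36y3
  subject to:
    y1 + y3 >= 3
    y2 + 3y3 >= 6
    y1, y2, y3 >= 0

Solving the primal: x* = (10, 8.6667).
  primal value c^T x* = 82.
Solving the dual: y* = (1, 0, 2).
  dual value b^T y* = 82.
Strong duality: c^T x* = b^T y*. Confirmed.

82


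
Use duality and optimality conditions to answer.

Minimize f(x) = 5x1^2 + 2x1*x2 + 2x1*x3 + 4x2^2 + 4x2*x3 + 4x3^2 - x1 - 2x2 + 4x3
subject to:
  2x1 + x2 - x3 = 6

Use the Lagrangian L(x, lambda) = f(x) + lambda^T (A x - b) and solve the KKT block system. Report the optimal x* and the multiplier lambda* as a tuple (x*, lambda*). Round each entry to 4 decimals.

Form the Lagrangian:
  L(x, lambda) = (1/2) x^T Q x + c^T x + lambda^T (A x - b)
Stationarity (grad_x L = 0): Q x + c + A^T lambda = 0.
Primal feasibility: A x = b.

This gives the KKT block system:
  [ Q   A^T ] [ x     ]   [-c ]
  [ A    0  ] [ lambda ] = [ b ]

Solving the linear system:
  x*      = (1.1154, 1.6154, -2.1538)
  lambda* = (-4.5385)
  f(x*)   = 7.1346

x* = (1.1154, 1.6154, -2.1538), lambda* = (-4.5385)


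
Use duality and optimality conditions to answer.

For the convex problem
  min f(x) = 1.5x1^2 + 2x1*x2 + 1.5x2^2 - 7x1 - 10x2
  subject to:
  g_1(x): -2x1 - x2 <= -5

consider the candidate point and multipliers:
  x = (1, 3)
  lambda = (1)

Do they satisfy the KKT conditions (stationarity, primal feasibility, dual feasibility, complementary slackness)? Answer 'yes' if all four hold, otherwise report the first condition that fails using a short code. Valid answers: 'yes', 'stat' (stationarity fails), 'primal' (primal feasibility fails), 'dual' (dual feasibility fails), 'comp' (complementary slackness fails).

Gradient of f: grad f(x) = Q x + c = (2, 1)
Constraint values g_i(x) = a_i^T x - b_i:
  g_1((1, 3)) = 0
Stationarity residual: grad f(x) + sum_i lambda_i a_i = (0, 0)
  -> stationarity OK
Primal feasibility (all g_i <= 0): OK
Dual feasibility (all lambda_i >= 0): OK
Complementary slackness (lambda_i * g_i(x) = 0 for all i): OK

Verdict: yes, KKT holds.

yes


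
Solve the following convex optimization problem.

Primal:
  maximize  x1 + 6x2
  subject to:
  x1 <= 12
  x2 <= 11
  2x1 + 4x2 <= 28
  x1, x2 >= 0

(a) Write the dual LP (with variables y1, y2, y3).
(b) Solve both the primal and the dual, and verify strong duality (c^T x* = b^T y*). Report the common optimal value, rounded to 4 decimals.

The standard primal-dual pair for 'max c^T x s.t. A x <= b, x >= 0' is:
  Dual:  min b^T y  s.t.  A^T y >= c,  y >= 0.

So the dual LP is:
  minimize  12y1 + 11y2 + 28y3
  subject to:
    y1 + 2y3 >= 1
    y2 + 4y3 >= 6
    y1, y2, y3 >= 0

Solving the primal: x* = (0, 7).
  primal value c^T x* = 42.
Solving the dual: y* = (0, 0, 1.5).
  dual value b^T y* = 42.
Strong duality: c^T x* = b^T y*. Confirmed.

42


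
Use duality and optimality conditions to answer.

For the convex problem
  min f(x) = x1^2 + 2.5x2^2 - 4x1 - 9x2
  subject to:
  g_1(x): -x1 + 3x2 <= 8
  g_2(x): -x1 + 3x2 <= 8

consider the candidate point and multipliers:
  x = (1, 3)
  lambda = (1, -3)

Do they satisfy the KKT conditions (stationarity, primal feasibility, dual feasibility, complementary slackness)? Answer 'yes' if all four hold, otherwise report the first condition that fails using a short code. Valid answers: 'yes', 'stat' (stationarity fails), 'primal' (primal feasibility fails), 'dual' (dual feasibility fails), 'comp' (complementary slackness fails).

Gradient of f: grad f(x) = Q x + c = (-2, 6)
Constraint values g_i(x) = a_i^T x - b_i:
  g_1((1, 3)) = 0
  g_2((1, 3)) = 0
Stationarity residual: grad f(x) + sum_i lambda_i a_i = (0, 0)
  -> stationarity OK
Primal feasibility (all g_i <= 0): OK
Dual feasibility (all lambda_i >= 0): FAILS
Complementary slackness (lambda_i * g_i(x) = 0 for all i): OK

Verdict: the first failing condition is dual_feasibility -> dual.

dual


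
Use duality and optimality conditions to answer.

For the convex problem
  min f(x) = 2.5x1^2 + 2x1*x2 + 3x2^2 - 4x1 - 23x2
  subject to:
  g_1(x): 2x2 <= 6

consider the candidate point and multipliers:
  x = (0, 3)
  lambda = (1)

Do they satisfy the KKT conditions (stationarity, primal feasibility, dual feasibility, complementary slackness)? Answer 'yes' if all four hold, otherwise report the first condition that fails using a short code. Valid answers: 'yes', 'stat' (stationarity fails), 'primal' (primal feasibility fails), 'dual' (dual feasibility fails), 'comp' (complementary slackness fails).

Gradient of f: grad f(x) = Q x + c = (2, -5)
Constraint values g_i(x) = a_i^T x - b_i:
  g_1((0, 3)) = 0
Stationarity residual: grad f(x) + sum_i lambda_i a_i = (2, -3)
  -> stationarity FAILS
Primal feasibility (all g_i <= 0): OK
Dual feasibility (all lambda_i >= 0): OK
Complementary slackness (lambda_i * g_i(x) = 0 for all i): OK

Verdict: the first failing condition is stationarity -> stat.

stat


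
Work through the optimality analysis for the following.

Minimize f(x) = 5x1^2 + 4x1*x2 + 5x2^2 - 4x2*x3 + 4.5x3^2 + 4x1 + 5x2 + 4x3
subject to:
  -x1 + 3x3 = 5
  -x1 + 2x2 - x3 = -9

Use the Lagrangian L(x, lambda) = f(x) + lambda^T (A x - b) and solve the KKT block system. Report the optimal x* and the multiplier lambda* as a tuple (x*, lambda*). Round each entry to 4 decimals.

Form the Lagrangian:
  L(x, lambda) = (1/2) x^T Q x + c^T x + lambda^T (A x - b)
Stationarity (grad_x L = 0): Q x + c + A^T lambda = 0.
Primal feasibility: A x = b.

This gives the KKT block system:
  [ Q   A^T ] [ x     ]   [-c ]
  [ A    0  ] [ lambda ] = [ b ]

Solving the linear system:
  x*      = (1.3158, -2.7895, 2.1053)
  lambda* = (-7.0263, 13.0263)
  f(x*)   = 76.0526

x* = (1.3158, -2.7895, 2.1053), lambda* = (-7.0263, 13.0263)


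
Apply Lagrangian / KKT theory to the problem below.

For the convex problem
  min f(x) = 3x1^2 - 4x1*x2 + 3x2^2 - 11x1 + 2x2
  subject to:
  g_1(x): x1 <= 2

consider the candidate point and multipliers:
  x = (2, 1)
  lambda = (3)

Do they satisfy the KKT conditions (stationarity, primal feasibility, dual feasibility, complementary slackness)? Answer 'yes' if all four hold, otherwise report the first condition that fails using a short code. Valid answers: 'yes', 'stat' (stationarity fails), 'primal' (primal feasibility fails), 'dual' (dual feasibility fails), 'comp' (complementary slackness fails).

Gradient of f: grad f(x) = Q x + c = (-3, 0)
Constraint values g_i(x) = a_i^T x - b_i:
  g_1((2, 1)) = 0
Stationarity residual: grad f(x) + sum_i lambda_i a_i = (0, 0)
  -> stationarity OK
Primal feasibility (all g_i <= 0): OK
Dual feasibility (all lambda_i >= 0): OK
Complementary slackness (lambda_i * g_i(x) = 0 for all i): OK

Verdict: yes, KKT holds.

yes


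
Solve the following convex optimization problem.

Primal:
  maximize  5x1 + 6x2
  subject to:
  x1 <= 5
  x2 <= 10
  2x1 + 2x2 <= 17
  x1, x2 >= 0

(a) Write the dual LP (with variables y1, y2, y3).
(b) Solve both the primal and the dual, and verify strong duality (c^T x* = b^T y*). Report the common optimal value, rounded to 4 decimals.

The standard primal-dual pair for 'max c^T x s.t. A x <= b, x >= 0' is:
  Dual:  min b^T y  s.t.  A^T y >= c,  y >= 0.

So the dual LP is:
  minimize  5y1 + 10y2 + 17y3
  subject to:
    y1 + 2y3 >= 5
    y2 + 2y3 >= 6
    y1, y2, y3 >= 0

Solving the primal: x* = (0, 8.5).
  primal value c^T x* = 51.
Solving the dual: y* = (0, 0, 3).
  dual value b^T y* = 51.
Strong duality: c^T x* = b^T y*. Confirmed.

51


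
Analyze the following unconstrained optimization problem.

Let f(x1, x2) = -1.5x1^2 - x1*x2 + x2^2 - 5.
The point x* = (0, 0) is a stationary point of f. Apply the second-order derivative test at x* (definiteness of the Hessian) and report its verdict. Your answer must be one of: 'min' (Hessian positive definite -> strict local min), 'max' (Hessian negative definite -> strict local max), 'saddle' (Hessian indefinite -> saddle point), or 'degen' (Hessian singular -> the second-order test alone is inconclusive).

Compute the Hessian H = grad^2 f:
  H = [[-3, -1], [-1, 2]]
Verify stationarity: grad f(x*) = H x* + g = (0, 0).
Eigenvalues of H: -3.1926, 2.1926.
Eigenvalues have mixed signs, so H is indefinite -> x* is a saddle point.

saddle


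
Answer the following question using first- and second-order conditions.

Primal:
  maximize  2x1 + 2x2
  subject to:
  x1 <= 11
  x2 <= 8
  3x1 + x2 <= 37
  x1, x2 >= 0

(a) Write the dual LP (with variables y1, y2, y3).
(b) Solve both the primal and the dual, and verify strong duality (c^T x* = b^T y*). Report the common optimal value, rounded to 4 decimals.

The standard primal-dual pair for 'max c^T x s.t. A x <= b, x >= 0' is:
  Dual:  min b^T y  s.t.  A^T y >= c,  y >= 0.

So the dual LP is:
  minimize  11y1 + 8y2 + 37y3
  subject to:
    y1 + 3y3 >= 2
    y2 + y3 >= 2
    y1, y2, y3 >= 0

Solving the primal: x* = (9.6667, 8).
  primal value c^T x* = 35.3333.
Solving the dual: y* = (0, 1.3333, 0.6667).
  dual value b^T y* = 35.3333.
Strong duality: c^T x* = b^T y*. Confirmed.

35.3333


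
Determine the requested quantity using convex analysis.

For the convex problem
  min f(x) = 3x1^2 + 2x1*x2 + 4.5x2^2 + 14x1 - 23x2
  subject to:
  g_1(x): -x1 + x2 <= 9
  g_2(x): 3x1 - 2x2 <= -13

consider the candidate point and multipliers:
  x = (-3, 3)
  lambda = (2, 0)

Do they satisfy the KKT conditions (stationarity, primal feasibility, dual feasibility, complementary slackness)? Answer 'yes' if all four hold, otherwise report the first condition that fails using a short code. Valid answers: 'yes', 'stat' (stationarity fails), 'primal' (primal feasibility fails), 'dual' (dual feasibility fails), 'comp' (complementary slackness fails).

Gradient of f: grad f(x) = Q x + c = (2, -2)
Constraint values g_i(x) = a_i^T x - b_i:
  g_1((-3, 3)) = -3
  g_2((-3, 3)) = -2
Stationarity residual: grad f(x) + sum_i lambda_i a_i = (0, 0)
  -> stationarity OK
Primal feasibility (all g_i <= 0): OK
Dual feasibility (all lambda_i >= 0): OK
Complementary slackness (lambda_i * g_i(x) = 0 for all i): FAILS

Verdict: the first failing condition is complementary_slackness -> comp.

comp


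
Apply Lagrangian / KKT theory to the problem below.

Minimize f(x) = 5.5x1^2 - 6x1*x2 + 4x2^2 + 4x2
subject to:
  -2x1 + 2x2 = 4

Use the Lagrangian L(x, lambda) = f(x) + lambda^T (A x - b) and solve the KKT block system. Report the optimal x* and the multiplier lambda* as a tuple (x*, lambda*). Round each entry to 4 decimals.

Form the Lagrangian:
  L(x, lambda) = (1/2) x^T Q x + c^T x + lambda^T (A x - b)
Stationarity (grad_x L = 0): Q x + c + A^T lambda = 0.
Primal feasibility: A x = b.

This gives the KKT block system:
  [ Q   A^T ] [ x     ]   [-c ]
  [ A    0  ] [ lambda ] = [ b ]

Solving the linear system:
  x*      = (-1.1429, 0.8571)
  lambda* = (-8.8571)
  f(x*)   = 19.4286

x* = (-1.1429, 0.8571), lambda* = (-8.8571)


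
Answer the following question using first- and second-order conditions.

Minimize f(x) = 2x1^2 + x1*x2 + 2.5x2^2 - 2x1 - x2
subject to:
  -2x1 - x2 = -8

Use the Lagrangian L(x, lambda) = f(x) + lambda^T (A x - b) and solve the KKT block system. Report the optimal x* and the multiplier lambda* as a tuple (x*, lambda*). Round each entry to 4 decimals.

Form the Lagrangian:
  L(x, lambda) = (1/2) x^T Q x + c^T x + lambda^T (A x - b)
Stationarity (grad_x L = 0): Q x + c + A^T lambda = 0.
Primal feasibility: A x = b.

This gives the KKT block system:
  [ Q   A^T ] [ x     ]   [-c ]
  [ A    0  ] [ lambda ] = [ b ]

Solving the linear system:
  x*      = (3.6, 0.8)
  lambda* = (6.6)
  f(x*)   = 22.4

x* = (3.6, 0.8), lambda* = (6.6)


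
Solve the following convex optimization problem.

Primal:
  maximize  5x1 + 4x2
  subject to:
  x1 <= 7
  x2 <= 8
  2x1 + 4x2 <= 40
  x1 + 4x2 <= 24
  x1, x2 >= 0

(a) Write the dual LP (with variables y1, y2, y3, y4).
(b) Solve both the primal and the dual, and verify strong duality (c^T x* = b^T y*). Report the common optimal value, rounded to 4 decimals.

The standard primal-dual pair for 'max c^T x s.t. A x <= b, x >= 0' is:
  Dual:  min b^T y  s.t.  A^T y >= c,  y >= 0.

So the dual LP is:
  minimize  7y1 + 8y2 + 40y3 + 24y4
  subject to:
    y1 + 2y3 + y4 >= 5
    y2 + 4y3 + 4y4 >= 4
    y1, y2, y3, y4 >= 0

Solving the primal: x* = (7, 4.25).
  primal value c^T x* = 52.
Solving the dual: y* = (4, 0, 0, 1).
  dual value b^T y* = 52.
Strong duality: c^T x* = b^T y*. Confirmed.

52


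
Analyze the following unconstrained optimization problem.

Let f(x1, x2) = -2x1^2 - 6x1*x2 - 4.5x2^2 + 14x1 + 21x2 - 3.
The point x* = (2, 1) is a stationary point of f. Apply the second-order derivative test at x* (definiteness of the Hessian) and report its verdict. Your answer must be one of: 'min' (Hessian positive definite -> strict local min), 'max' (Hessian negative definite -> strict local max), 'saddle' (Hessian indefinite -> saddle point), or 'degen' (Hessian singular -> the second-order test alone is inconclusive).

Compute the Hessian H = grad^2 f:
  H = [[-4, -6], [-6, -9]]
Verify stationarity: grad f(x*) = H x* + g = (0, 0).
Eigenvalues of H: -13, 0.
H has a zero eigenvalue (singular; negative semidefinite but not definite), so H is neither positive definite, negative definite, nor indefinite. The second-order test alone is inconclusive -> degen.
(Indeed, f is constant along the null direction of H through x*, so x* is not a strict local extremum.)

degen
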